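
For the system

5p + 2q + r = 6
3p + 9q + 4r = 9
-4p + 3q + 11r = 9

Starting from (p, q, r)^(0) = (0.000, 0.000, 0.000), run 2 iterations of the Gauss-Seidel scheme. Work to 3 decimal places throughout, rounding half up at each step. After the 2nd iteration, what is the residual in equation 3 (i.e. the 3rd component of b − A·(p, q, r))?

-0.001

Iteration 1:
  p = (6 - (2)·0.000 - (1)·0.000) / (5) = 1.200
  q = (9 - (3)·1.200 - (4)·0.000) / (9) = 0.600
  r = (9 - (-4)·1.200 - (3)·0.600) / (11) = 1.091
Iteration 2:
  p = (6 - (2)·0.600 - (1)·1.091) / (5) = 0.742
  q = (9 - (3)·0.742 - (4)·1.091) / (9) = 0.268
  r = (9 - (-4)·0.742 - (3)·0.268) / (11) = 1.015
Residual b − A·x = (0.739, 0.302, -0.001)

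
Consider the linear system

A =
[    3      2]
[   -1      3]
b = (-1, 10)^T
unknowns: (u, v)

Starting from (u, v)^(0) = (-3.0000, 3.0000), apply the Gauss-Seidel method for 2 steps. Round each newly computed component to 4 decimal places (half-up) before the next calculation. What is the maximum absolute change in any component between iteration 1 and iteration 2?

0.2962

Iteration 1:
  u = (-1 - (2)·3.0000) / (3) = -2.3333
  v = (10 - (-1)·-2.3333) / (3) = 2.5556
Iteration 2:
  u = (-1 - (2)·2.5556) / (3) = -2.0371
  v = (10 - (-1)·-2.0371) / (3) = 2.6543
Change: (0.2962, 0.0987) → max |·| = 0.2962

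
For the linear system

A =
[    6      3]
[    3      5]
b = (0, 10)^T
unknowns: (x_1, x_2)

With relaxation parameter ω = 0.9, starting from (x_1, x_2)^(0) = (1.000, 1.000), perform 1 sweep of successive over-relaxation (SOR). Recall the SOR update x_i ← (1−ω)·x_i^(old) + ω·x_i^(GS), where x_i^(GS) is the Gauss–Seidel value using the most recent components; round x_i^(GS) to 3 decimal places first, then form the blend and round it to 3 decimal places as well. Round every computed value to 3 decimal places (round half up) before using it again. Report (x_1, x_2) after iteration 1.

(-0.350, 2.089)

Iteration 1:
  x_1: GS value = (0 - (3)·1.000) / (6) = -0.500;  x_1 ← (1−ω)·1.000 + ω·-0.500 = -0.350
  x_2: GS value = (10 - (3)·-0.350) / (5) = 2.210;  x_2 ← (1−ω)·1.000 + ω·2.210 = 2.089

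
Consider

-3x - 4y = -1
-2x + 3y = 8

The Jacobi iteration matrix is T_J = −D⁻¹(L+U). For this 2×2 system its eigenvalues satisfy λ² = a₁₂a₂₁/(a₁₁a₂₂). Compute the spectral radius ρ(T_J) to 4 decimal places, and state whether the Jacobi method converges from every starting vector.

a₁₂a₂₁/(a₁₁a₂₂) = (-4)·(-2) / ((-3)·(3)) = -0.888889
ρ = √|-0.888889| = √0.888889 = 0.9428
ρ < 1, so Jacobi converges

0.9428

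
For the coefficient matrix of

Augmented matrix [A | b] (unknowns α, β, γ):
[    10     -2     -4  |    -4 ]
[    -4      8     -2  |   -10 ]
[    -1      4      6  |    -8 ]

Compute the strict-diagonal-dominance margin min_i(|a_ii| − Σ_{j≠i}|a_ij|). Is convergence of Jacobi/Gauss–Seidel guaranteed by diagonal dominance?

1

row 1: |10| − (2+4) = 4
row 2: |8| − (4+2) = 2
row 3: |6| − (1+4) = 1
minimum over rows = 1 → strictly diagonally dominant (convergence guaranteed)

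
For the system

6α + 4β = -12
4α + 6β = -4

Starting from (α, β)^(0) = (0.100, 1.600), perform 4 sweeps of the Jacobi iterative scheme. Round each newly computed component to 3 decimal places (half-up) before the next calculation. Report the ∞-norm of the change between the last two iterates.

0.938

Iteration 1:
  α = (-12 - (4)·1.600) / (6) = -3.067
  β = (-4 - (4)·0.100) / (6) = -0.733
Iteration 2:
  α = (-12 - (4)·-0.733) / (6) = -1.511
  β = (-4 - (4)·-3.067) / (6) = 1.378
Iteration 3:
  α = (-12 - (4)·1.378) / (6) = -2.919
  β = (-4 - (4)·-1.511) / (6) = 0.341
Iteration 4:
  α = (-12 - (4)·0.341) / (6) = -2.227
  β = (-4 - (4)·-2.919) / (6) = 1.279
Change: (0.692, 0.938) → max |·| = 0.938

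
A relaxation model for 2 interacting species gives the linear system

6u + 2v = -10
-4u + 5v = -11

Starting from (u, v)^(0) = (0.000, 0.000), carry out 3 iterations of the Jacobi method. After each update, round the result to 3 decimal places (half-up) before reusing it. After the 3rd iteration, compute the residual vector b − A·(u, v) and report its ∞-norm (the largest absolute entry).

1.774

Iteration 1:
  u = (-10 - (2)·0.000) / (6) = -1.667
  v = (-11 - (-4)·0.000) / (5) = -2.200
Iteration 2:
  u = (-10 - (2)·-2.200) / (6) = -0.933
  v = (-11 - (-4)·-1.667) / (5) = -3.534
Iteration 3:
  u = (-10 - (2)·-3.534) / (6) = -0.489
  v = (-11 - (-4)·-0.933) / (5) = -2.946
Residual b − A·x = (-1.174, 1.774); ∞-norm = 1.774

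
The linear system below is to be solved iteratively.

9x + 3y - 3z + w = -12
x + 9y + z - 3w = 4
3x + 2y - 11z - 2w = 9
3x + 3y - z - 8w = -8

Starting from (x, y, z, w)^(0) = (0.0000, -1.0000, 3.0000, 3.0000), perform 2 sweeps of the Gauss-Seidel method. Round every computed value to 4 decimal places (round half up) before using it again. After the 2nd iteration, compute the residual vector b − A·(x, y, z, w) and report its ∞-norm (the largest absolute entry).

Iteration 1:
  x = (-12 - (3)·-1.0000 - (-3)·3.0000 - (1)·3.0000) / (9) = -0.3333
  y = (4 - (1)·-0.3333 - (1)·3.0000 - (-3)·3.0000) / (9) = 1.1481
  z = (9 - (3)·-0.3333 - (2)·1.1481 - (-2)·3.0000) / (-11) = -1.2458
  w = (-8 - (3)·-0.3333 - (3)·1.1481 - (-1)·-1.2458) / (-8) = 1.4613
Iteration 2:
  x = (-12 - (3)·1.1481 - (-3)·-1.2458 - (1)·1.4613) / (9) = -2.2937
  y = (4 - (1)·-2.2937 - (1)·-1.2458 - (-3)·1.4613) / (9) = 1.3248
  z = (9 - (3)·-2.2937 - (2)·1.3248 - (-2)·1.4613) / (-11) = -1.4686
  w = (-8 - (3)·-2.2937 - (3)·1.3248 - (-1)·-1.4686) / (-8) = 0.8202
Residual b − A·x = (-0.5571, -1.7003, -1.2827, -0.0003); ∞-norm = 1.7003

1.7003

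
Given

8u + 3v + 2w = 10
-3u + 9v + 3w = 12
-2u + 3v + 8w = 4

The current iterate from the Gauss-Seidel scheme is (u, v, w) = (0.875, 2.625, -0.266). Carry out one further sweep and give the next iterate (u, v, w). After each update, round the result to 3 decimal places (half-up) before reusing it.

(0.332, 1.533, 0.008)

One sweep:
  u = (10 - (3)·2.625 - (2)·-0.266) / (8) = 0.332
  v = (12 - (-3)·0.332 - (3)·-0.266) / (9) = 1.533
  w = (4 - (-2)·0.332 - (3)·1.533) / (8) = 0.008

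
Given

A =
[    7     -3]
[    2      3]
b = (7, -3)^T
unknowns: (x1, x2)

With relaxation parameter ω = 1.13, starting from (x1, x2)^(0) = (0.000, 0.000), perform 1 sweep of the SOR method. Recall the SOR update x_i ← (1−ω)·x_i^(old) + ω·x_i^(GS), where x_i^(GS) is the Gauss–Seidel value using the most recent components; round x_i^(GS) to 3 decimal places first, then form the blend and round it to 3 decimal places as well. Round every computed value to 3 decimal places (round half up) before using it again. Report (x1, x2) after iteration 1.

Iteration 1:
  x1: GS value = (7 - (-3)·0.000) / (7) = 1.000;  x1 ← (1−ω)·0.000 + ω·1.000 = 1.130
  x2: GS value = (-3 - (2)·1.130) / (3) = -1.753;  x2 ← (1−ω)·0.000 + ω·-1.753 = -1.981

(1.130, -1.981)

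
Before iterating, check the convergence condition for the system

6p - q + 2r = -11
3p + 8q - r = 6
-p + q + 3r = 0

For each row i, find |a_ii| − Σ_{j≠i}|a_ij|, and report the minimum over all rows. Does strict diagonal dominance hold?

1

row 1: |6| − (1+2) = 3
row 2: |8| − (3+1) = 4
row 3: |3| − (1+1) = 1
minimum over rows = 1 → strictly diagonally dominant (convergence guaranteed)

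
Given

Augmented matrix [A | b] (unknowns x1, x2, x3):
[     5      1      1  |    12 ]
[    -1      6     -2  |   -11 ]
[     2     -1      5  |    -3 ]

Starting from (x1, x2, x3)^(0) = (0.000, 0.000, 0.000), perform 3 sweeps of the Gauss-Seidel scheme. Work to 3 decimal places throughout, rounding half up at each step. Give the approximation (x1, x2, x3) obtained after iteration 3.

Iteration 1:
  x1 = (12 - (1)·0.000 - (1)·0.000) / (5) = 2.400
  x2 = (-11 - (-1)·2.400 - (-2)·0.000) / (6) = -1.433
  x3 = (-3 - (2)·2.400 - (-1)·-1.433) / (5) = -1.847
Iteration 2:
  x1 = (12 - (1)·-1.433 - (1)·-1.847) / (5) = 3.056
  x2 = (-11 - (-1)·3.056 - (-2)·-1.847) / (6) = -1.940
  x3 = (-3 - (2)·3.056 - (-1)·-1.940) / (5) = -2.210
Iteration 3:
  x1 = (12 - (1)·-1.940 - (1)·-2.210) / (5) = 3.230
  x2 = (-11 - (-1)·3.230 - (-2)·-2.210) / (6) = -2.032
  x3 = (-3 - (2)·3.230 - (-1)·-2.032) / (5) = -2.298

(3.230, -2.032, -2.298)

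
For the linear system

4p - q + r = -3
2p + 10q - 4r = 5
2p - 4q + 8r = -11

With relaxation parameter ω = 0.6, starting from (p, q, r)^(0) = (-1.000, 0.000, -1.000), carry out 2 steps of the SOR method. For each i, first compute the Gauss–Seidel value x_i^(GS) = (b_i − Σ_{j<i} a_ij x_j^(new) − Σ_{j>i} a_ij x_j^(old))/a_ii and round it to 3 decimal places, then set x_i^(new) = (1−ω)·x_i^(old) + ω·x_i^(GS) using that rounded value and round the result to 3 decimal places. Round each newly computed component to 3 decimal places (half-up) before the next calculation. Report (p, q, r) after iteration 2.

(-0.547, 0.165, -1.124)

Iteration 1:
  p: GS value = (-3 - (-1)·0.000 - (1)·-1.000) / (4) = -0.500;  p ← (1−ω)·-1.000 + ω·-0.500 = -0.700
  q: GS value = (5 - (2)·-0.700 - (-4)·-1.000) / (10) = 0.240;  q ← (1−ω)·0.000 + ω·0.240 = 0.144
  r: GS value = (-11 - (2)·-0.700 - (-4)·0.144) / (8) = -1.128;  r ← (1−ω)·-1.000 + ω·-1.128 = -1.077
Iteration 2:
  p: GS value = (-3 - (-1)·0.144 - (1)·-1.077) / (4) = -0.445;  p ← (1−ω)·-0.700 + ω·-0.445 = -0.547
  q: GS value = (5 - (2)·-0.547 - (-4)·-1.077) / (10) = 0.179;  q ← (1−ω)·0.144 + ω·0.179 = 0.165
  r: GS value = (-11 - (2)·-0.547 - (-4)·0.165) / (8) = -1.156;  r ← (1−ω)·-1.077 + ω·-1.156 = -1.124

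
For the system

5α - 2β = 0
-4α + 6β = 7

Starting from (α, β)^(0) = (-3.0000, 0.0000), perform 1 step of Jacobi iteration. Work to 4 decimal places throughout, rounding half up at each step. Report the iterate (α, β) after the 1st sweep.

Iteration 1:
  α = (0 - (-2)·0.0000) / (5) = 0.0000
  β = (7 - (-4)·-3.0000) / (6) = -0.8333

(0.0000, -0.8333)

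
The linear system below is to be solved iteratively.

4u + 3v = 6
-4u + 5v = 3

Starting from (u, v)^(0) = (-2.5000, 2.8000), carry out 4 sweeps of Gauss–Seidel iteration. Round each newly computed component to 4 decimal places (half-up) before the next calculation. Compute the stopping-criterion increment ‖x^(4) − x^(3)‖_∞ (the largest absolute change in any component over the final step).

0.7236

Iteration 1:
  u = (6 - (3)·2.8000) / (4) = -0.6000
  v = (3 - (-4)·-0.6000) / (5) = 0.1200
Iteration 2:
  u = (6 - (3)·0.1200) / (4) = 1.4100
  v = (3 - (-4)·1.4100) / (5) = 1.7280
Iteration 3:
  u = (6 - (3)·1.7280) / (4) = 0.2040
  v = (3 - (-4)·0.2040) / (5) = 0.7632
Iteration 4:
  u = (6 - (3)·0.7632) / (4) = 0.9276
  v = (3 - (-4)·0.9276) / (5) = 1.3421
Change: (0.7236, 0.5789) → max |·| = 0.7236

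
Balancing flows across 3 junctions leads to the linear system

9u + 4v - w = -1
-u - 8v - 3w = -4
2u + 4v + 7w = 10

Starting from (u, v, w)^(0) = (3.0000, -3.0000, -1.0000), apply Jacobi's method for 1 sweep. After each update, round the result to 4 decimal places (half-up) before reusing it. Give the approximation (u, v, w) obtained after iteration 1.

Iteration 1:
  u = (-1 - (4)·-3.0000 - (-1)·-1.0000) / (9) = 1.1111
  v = (-4 - (-1)·3.0000 - (-3)·-1.0000) / (-8) = 0.5000
  w = (10 - (2)·3.0000 - (4)·-3.0000) / (7) = 2.2857

(1.1111, 0.5000, 2.2857)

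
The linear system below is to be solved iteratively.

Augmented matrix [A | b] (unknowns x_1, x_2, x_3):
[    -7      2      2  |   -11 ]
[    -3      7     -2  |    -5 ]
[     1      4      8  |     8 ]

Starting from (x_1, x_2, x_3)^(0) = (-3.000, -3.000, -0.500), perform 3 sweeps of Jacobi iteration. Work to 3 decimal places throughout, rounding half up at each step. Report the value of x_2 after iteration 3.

0.620

Iteration 1:
  x_1 = (-11 - (2)·-3.000 - (2)·-0.500) / (-7) = 0.571
  x_2 = (-5 - (-3)·-3.000 - (-2)·-0.500) / (7) = -2.143
  x_3 = (8 - (1)·-3.000 - (4)·-3.000) / (8) = 2.875
Iteration 2:
  x_1 = (-11 - (2)·-2.143 - (2)·2.875) / (-7) = 1.781
  x_2 = (-5 - (-3)·0.571 - (-2)·2.875) / (7) = 0.352
  x_3 = (8 - (1)·0.571 - (4)·-2.143) / (8) = 2.000
Iteration 3:
  x_1 = (-11 - (2)·0.352 - (2)·2.000) / (-7) = 2.243
  x_2 = (-5 - (-3)·1.781 - (-2)·2.000) / (7) = 0.620
  x_3 = (8 - (1)·1.781 - (4)·0.352) / (8) = 0.601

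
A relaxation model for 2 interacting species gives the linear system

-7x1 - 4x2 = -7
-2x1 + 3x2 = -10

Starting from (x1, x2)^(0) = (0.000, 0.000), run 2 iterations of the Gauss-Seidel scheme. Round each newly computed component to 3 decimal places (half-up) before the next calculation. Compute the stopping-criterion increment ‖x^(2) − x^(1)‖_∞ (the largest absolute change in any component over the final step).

Iteration 1:
  x1 = (-7 - (-4)·0.000) / (-7) = 1.000
  x2 = (-10 - (-2)·1.000) / (3) = -2.667
Iteration 2:
  x1 = (-7 - (-4)·-2.667) / (-7) = 2.524
  x2 = (-10 - (-2)·2.524) / (3) = -1.651
Change: (1.524, 1.016) → max |·| = 1.524

1.524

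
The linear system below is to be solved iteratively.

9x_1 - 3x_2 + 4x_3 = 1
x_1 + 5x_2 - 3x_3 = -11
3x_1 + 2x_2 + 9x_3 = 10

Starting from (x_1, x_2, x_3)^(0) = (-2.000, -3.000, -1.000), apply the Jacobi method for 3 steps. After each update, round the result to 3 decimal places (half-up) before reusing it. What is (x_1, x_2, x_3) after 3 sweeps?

Iteration 1:
  x_1 = (1 - (-3)·-3.000 - (4)·-1.000) / (9) = -0.444
  x_2 = (-11 - (1)·-2.000 - (-3)·-1.000) / (5) = -2.400
  x_3 = (10 - (3)·-2.000 - (2)·-3.000) / (9) = 2.444
Iteration 2:
  x_1 = (1 - (-3)·-2.400 - (4)·2.444) / (9) = -1.775
  x_2 = (-11 - (1)·-0.444 - (-3)·2.444) / (5) = -0.645
  x_3 = (10 - (3)·-0.444 - (2)·-2.400) / (9) = 1.792
Iteration 3:
  x_1 = (1 - (-3)·-0.645 - (4)·1.792) / (9) = -0.900
  x_2 = (-11 - (1)·-1.775 - (-3)·1.792) / (5) = -0.770
  x_3 = (10 - (3)·-1.775 - (2)·-0.645) / (9) = 1.846

(-0.900, -0.770, 1.846)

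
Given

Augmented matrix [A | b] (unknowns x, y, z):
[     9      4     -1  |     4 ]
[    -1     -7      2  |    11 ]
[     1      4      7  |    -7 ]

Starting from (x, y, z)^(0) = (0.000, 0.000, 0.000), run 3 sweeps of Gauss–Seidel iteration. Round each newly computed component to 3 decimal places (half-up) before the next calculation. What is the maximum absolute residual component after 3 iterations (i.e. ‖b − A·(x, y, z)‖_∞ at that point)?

Iteration 1:
  x = (4 - (4)·0.000 - (-1)·0.000) / (9) = 0.444
  y = (11 - (-1)·0.444 - (2)·0.000) / (-7) = -1.635
  z = (-7 - (1)·0.444 - (4)·-1.635) / (7) = -0.129
Iteration 2:
  x = (4 - (4)·-1.635 - (-1)·-0.129) / (9) = 1.157
  y = (11 - (-1)·1.157 - (2)·-0.129) / (-7) = -1.774
  z = (-7 - (1)·1.157 - (4)·-1.774) / (7) = -0.152
Iteration 3:
  x = (4 - (4)·-1.774 - (-1)·-0.152) / (9) = 1.216
  y = (11 - (-1)·1.216 - (2)·-0.152) / (-7) = -1.789
  z = (-7 - (1)·1.216 - (4)·-1.789) / (7) = -0.151
Residual b − A·x = (0.061, -0.005, -0.003); ∞-norm = 0.061

0.061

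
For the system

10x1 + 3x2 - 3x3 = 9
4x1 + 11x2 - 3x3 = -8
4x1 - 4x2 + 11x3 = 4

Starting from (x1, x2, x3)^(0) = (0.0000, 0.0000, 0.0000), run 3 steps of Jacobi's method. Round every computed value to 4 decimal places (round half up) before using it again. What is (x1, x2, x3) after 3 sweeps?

Iteration 1:
  x1 = (9 - (3)·0.0000 - (-3)·0.0000) / (10) = 0.9000
  x2 = (-8 - (4)·0.0000 - (-3)·0.0000) / (11) = -0.7273
  x3 = (4 - (4)·0.0000 - (-4)·0.0000) / (11) = 0.3636
Iteration 2:
  x1 = (9 - (3)·-0.7273 - (-3)·0.3636) / (10) = 1.2273
  x2 = (-8 - (4)·0.9000 - (-3)·0.3636) / (11) = -0.9554
  x3 = (4 - (4)·0.9000 - (-4)·-0.7273) / (11) = -0.2281
Iteration 3:
  x1 = (9 - (3)·-0.9554 - (-3)·-0.2281) / (10) = 1.1182
  x2 = (-8 - (4)·1.2273 - (-3)·-0.2281) / (11) = -1.2358
  x3 = (4 - (4)·1.2273 - (-4)·-0.9554) / (11) = -0.4301

(1.1182, -1.2358, -0.4301)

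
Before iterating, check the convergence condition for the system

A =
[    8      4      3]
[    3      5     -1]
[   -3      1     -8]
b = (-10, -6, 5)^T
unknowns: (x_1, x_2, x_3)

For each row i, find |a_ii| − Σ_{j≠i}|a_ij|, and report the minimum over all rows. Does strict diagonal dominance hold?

1

row 1: |8| − (4+3) = 1
row 2: |5| − (3+1) = 1
row 3: |-8| − (3+1) = 4
minimum over rows = 1 → strictly diagonally dominant (convergence guaranteed)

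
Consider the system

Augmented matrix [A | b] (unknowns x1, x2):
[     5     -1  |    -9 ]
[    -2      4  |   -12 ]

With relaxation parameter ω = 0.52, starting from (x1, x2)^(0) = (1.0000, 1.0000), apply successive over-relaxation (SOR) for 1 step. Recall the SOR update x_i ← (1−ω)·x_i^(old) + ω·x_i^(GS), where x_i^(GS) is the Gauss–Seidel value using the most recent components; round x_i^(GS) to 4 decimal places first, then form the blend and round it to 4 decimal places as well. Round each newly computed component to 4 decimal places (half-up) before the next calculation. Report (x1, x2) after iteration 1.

Iteration 1:
  x1: GS value = (-9 - (-1)·1.0000) / (5) = -1.6000;  x1 ← (1−ω)·1.0000 + ω·-1.6000 = -0.3520
  x2: GS value = (-12 - (-2)·-0.3520) / (4) = -3.1760;  x2 ← (1−ω)·1.0000 + ω·-3.1760 = -1.1715

(-0.3520, -1.1715)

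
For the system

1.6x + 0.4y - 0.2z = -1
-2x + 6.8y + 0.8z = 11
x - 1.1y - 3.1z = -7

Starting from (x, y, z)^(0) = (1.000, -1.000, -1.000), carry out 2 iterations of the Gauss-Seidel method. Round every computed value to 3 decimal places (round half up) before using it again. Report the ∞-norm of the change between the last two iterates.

0.395

Iteration 1:
  x = (-1 - (0.4)·-1.000 - (-0.2)·-1.000) / (1.6) = -0.500
  y = (11 - (-2)·-0.500 - (0.8)·-1.000) / (6.8) = 1.588
  z = (-7 - (1)·-0.500 - (-1.1)·1.588) / (-3.1) = 1.533
Iteration 2:
  x = (-1 - (0.4)·1.588 - (-0.2)·1.533) / (1.6) = -0.830
  y = (11 - (-2)·-0.830 - (0.8)·1.533) / (6.8) = 1.193
  z = (-7 - (1)·-0.830 - (-1.1)·1.193) / (-3.1) = 1.567
Change: (-0.330, -0.395, 0.034) → max |·| = 0.395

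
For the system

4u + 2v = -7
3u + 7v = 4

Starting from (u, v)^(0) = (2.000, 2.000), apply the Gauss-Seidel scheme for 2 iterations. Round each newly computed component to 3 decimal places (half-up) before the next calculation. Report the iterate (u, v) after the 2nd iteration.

(-2.625, 1.696)

Iteration 1:
  u = (-7 - (2)·2.000) / (4) = -2.750
  v = (4 - (3)·-2.750) / (7) = 1.750
Iteration 2:
  u = (-7 - (2)·1.750) / (4) = -2.625
  v = (4 - (3)·-2.625) / (7) = 1.696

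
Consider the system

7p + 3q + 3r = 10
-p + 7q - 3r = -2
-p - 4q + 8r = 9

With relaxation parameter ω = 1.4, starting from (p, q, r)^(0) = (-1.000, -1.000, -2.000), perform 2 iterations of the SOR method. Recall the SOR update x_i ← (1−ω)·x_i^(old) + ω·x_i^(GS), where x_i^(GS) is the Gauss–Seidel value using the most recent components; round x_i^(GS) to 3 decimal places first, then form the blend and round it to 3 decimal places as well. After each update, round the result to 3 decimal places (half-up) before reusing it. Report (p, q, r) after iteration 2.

(-1.179, 1.223, 1.081)

Iteration 1:
  p: GS value = (10 - (3)·-1.000 - (3)·-2.000) / (7) = 2.714;  p ← (1−ω)·-1.000 + ω·2.714 = 4.200
  q: GS value = (-2 - (-1)·4.200 - (-3)·-2.000) / (7) = -0.543;  q ← (1−ω)·-1.000 + ω·-0.543 = -0.360
  r: GS value = (9 - (-1)·4.200 - (-4)·-0.360) / (8) = 1.470;  r ← (1−ω)·-2.000 + ω·1.470 = 2.858
Iteration 2:
  p: GS value = (10 - (3)·-0.360 - (3)·2.858) / (7) = 0.358;  p ← (1−ω)·4.200 + ω·0.358 = -1.179
  q: GS value = (-2 - (-1)·-1.179 - (-3)·2.858) / (7) = 0.771;  q ← (1−ω)·-0.360 + ω·0.771 = 1.223
  r: GS value = (9 - (-1)·-1.179 - (-4)·1.223) / (8) = 1.589;  r ← (1−ω)·2.858 + ω·1.589 = 1.081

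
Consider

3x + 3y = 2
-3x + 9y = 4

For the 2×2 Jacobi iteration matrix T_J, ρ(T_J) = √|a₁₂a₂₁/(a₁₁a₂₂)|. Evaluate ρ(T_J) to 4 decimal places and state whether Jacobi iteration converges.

a₁₂a₂₁/(a₁₁a₂₂) = (3)·(-3) / ((3)·(9)) = -0.333333
ρ = √|-0.333333| = √0.333333 = 0.5774
ρ < 1, so Jacobi converges

0.5774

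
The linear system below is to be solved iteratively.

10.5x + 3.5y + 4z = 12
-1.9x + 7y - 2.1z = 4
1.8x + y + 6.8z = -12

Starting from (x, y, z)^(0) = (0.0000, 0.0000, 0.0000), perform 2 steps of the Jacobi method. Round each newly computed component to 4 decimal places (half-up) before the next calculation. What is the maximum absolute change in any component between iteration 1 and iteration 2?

Iteration 1:
  x = (12 - (3.5)·0.0000 - (4)·0.0000) / (10.5) = 1.1429
  y = (4 - (-1.9)·0.0000 - (-2.1)·0.0000) / (7) = 0.5714
  z = (-12 - (1.8)·0.0000 - (1)·0.0000) / (6.8) = -1.7647
Iteration 2:
  x = (12 - (3.5)·0.5714 - (4)·-1.7647) / (10.5) = 1.6247
  y = (4 - (-1.9)·1.1429 - (-2.1)·-1.7647) / (7) = 0.3522
  z = (-12 - (1.8)·1.1429 - (1)·0.5714) / (6.8) = -2.1513
Change: (0.4818, -0.2192, -0.3866) → max |·| = 0.4818

0.4818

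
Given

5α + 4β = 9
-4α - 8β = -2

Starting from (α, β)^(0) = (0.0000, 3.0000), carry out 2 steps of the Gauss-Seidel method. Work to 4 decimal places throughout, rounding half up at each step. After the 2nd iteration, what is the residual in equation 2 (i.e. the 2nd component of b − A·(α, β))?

0.0000

Iteration 1:
  α = (9 - (4)·3.0000) / (5) = -0.6000
  β = (-2 - (-4)·-0.6000) / (-8) = 0.5500
Iteration 2:
  α = (9 - (4)·0.5500) / (5) = 1.3600
  β = (-2 - (-4)·1.3600) / (-8) = -0.4300
Residual b − A·x = (3.9200, 0.0000)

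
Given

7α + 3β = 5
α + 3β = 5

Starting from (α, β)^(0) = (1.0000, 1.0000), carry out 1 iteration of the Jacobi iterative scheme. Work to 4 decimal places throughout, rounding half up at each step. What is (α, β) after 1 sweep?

Iteration 1:
  α = (5 - (3)·1.0000) / (7) = 0.2857
  β = (5 - (1)·1.0000) / (3) = 1.3333

(0.2857, 1.3333)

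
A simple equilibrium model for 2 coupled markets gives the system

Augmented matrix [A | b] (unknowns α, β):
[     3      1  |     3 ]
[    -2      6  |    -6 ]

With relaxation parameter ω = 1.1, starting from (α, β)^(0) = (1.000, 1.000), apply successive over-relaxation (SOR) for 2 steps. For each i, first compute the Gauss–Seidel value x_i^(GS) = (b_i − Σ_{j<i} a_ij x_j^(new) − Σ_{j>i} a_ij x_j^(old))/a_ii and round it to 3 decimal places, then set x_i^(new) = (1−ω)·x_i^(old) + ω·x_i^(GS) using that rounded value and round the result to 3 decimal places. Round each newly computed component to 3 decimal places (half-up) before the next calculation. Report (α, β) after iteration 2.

(1.392, -0.493)

Iteration 1:
  α: GS value = (3 - (1)·1.000) / (3) = 0.667;  α ← (1−ω)·1.000 + ω·0.667 = 0.634
  β: GS value = (-6 - (-2)·0.634) / (6) = -0.789;  β ← (1−ω)·1.000 + ω·-0.789 = -0.968
Iteration 2:
  α: GS value = (3 - (1)·-0.968) / (3) = 1.323;  α ← (1−ω)·0.634 + ω·1.323 = 1.392
  β: GS value = (-6 - (-2)·1.392) / (6) = -0.536;  β ← (1−ω)·-0.968 + ω·-0.536 = -0.493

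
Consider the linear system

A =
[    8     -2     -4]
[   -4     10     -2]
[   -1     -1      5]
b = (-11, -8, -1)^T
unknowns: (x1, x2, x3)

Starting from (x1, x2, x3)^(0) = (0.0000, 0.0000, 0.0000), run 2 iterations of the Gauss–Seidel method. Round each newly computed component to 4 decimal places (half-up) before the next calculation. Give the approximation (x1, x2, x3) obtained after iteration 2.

Iteration 1:
  x1 = (-11 - (-2)·0.0000 - (-4)·0.0000) / (8) = -1.3750
  x2 = (-8 - (-4)·-1.3750 - (-2)·0.0000) / (10) = -1.3500
  x3 = (-1 - (-1)·-1.3750 - (-1)·-1.3500) / (5) = -0.7450
Iteration 2:
  x1 = (-11 - (-2)·-1.3500 - (-4)·-0.7450) / (8) = -2.0850
  x2 = (-8 - (-4)·-2.0850 - (-2)·-0.7450) / (10) = -1.7830
  x3 = (-1 - (-1)·-2.0850 - (-1)·-1.7830) / (5) = -0.9736

(-2.0850, -1.7830, -0.9736)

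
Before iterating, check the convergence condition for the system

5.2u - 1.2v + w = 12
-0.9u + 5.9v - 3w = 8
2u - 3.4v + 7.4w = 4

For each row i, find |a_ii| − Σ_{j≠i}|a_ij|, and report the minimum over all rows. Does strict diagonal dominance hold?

row 1: |5.2| − (1.2+1) = 3
row 2: |5.9| − (0.9+3) = 2
row 3: |7.4| − (2+3.4) = 2
minimum over rows = 2 → strictly diagonally dominant (convergence guaranteed)

2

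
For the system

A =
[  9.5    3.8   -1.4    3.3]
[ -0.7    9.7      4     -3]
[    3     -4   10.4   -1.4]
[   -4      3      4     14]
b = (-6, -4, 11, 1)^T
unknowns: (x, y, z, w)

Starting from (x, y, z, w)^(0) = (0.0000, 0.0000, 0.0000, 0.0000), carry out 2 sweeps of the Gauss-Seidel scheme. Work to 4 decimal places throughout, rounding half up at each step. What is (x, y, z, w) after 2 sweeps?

Iteration 1:
  x = (-6 - (3.8)·0.0000 - (-1.4)·0.0000 - (3.3)·0.0000) / (9.5) = -0.6316
  y = (-4 - (-0.7)·-0.6316 - (4)·0.0000 - (-3)·0.0000) / (9.7) = -0.4580
  z = (11 - (3)·-0.6316 - (-4)·-0.4580 - (-1.4)·0.0000) / (10.4) = 1.0637
  w = (1 - (-4)·-0.6316 - (3)·-0.4580 - (4)·1.0637) / (14) = -0.3148
Iteration 2:
  x = (-6 - (3.8)·-0.4580 - (-1.4)·1.0637 - (3.3)·-0.3148) / (9.5) = -0.1823
  y = (-4 - (-0.7)·-0.1823 - (4)·1.0637 - (-3)·-0.3148) / (9.7) = -0.9615
  z = (11 - (3)·-0.1823 - (-4)·-0.9615 - (-1.4)·-0.3148) / (10.4) = 0.6981
  w = (1 - (-4)·-0.1823 - (3)·-0.9615 - (4)·0.6981) / (14) = 0.0259

(-0.1823, -0.9615, 0.6981, 0.0259)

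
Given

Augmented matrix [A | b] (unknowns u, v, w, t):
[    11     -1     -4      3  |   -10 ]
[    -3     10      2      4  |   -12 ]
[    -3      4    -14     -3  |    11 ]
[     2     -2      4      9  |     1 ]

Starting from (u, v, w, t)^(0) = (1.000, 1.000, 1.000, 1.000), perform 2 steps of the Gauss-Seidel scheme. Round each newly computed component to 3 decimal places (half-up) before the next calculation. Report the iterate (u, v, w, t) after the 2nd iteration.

Iteration 1:
  u = (-10 - (-1)·1.000 - (-4)·1.000 - (3)·1.000) / (11) = -0.727
  v = (-12 - (-3)·-0.727 - (2)·1.000 - (4)·1.000) / (10) = -2.018
  w = (11 - (-3)·-0.727 - (4)·-2.018 - (-3)·1.000) / (-14) = -1.421
  t = (1 - (2)·-0.727 - (-2)·-2.018 - (4)·-1.421) / (9) = 0.456
Iteration 2:
  u = (-10 - (-1)·-2.018 - (-4)·-1.421 - (3)·0.456) / (11) = -1.734
  v = (-12 - (-3)·-1.734 - (2)·-1.421 - (4)·0.456) / (10) = -1.618
  w = (11 - (-3)·-1.734 - (4)·-1.618 - (-3)·0.456) / (-14) = -0.974
  t = (1 - (2)·-1.734 - (-2)·-1.618 - (4)·-0.974) / (9) = 0.570

(-1.734, -1.618, -0.974, 0.570)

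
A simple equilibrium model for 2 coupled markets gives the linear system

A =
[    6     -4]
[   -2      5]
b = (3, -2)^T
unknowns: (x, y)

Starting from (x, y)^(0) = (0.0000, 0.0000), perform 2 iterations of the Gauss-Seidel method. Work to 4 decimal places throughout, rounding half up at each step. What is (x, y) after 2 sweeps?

(0.3667, -0.2533)

Iteration 1:
  x = (3 - (-4)·0.0000) / (6) = 0.5000
  y = (-2 - (-2)·0.5000) / (5) = -0.2000
Iteration 2:
  x = (3 - (-4)·-0.2000) / (6) = 0.3667
  y = (-2 - (-2)·0.3667) / (5) = -0.2533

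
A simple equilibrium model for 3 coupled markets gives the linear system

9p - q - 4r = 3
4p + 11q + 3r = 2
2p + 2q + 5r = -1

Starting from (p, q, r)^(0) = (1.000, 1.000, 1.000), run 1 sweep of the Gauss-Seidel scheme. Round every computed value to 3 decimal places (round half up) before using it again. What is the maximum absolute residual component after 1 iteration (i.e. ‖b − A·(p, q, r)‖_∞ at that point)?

6.975

Iteration 1:
  p = (3 - (-1)·1.000 - (-4)·1.000) / (9) = 0.889
  q = (2 - (4)·0.889 - (3)·1.000) / (11) = -0.414
  r = (-1 - (2)·0.889 - (2)·-0.414) / (5) = -0.390
Residual b − A·x = (-6.975, 4.168, 0.000); ∞-norm = 6.975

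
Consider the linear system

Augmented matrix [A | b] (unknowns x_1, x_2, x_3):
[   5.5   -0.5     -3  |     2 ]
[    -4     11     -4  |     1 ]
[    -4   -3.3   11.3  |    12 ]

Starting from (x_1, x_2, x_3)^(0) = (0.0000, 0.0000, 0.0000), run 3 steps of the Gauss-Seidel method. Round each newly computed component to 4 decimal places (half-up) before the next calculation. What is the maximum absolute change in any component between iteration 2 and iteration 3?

Iteration 1:
  x_1 = (2 - (-0.5)·0.0000 - (-3)·0.0000) / (5.5) = 0.3636
  x_2 = (1 - (-4)·0.3636 - (-4)·0.0000) / (11) = 0.2231
  x_3 = (12 - (-4)·0.3636 - (-3.3)·0.2231) / (11.3) = 1.2558
Iteration 2:
  x_1 = (2 - (-0.5)·0.2231 - (-3)·1.2558) / (5.5) = 1.0689
  x_2 = (1 - (-4)·1.0689 - (-4)·1.2558) / (11) = 0.9363
  x_3 = (12 - (-4)·1.0689 - (-3.3)·0.9363) / (11.3) = 1.7138
Iteration 3:
  x_1 = (2 - (-0.5)·0.9363 - (-3)·1.7138) / (5.5) = 1.3836
  x_2 = (1 - (-4)·1.3836 - (-4)·1.7138) / (11) = 1.2172
  x_3 = (12 - (-4)·1.3836 - (-3.3)·1.2172) / (11.3) = 1.9072
Change: (0.3147, 0.2809, 0.1934) → max |·| = 0.3147

0.3147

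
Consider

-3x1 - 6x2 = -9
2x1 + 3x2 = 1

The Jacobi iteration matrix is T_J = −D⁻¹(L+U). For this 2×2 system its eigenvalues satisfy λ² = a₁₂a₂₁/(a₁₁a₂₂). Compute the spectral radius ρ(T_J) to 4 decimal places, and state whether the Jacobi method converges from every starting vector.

1.1547

a₁₂a₂₁/(a₁₁a₂₂) = (-6)·(2) / ((-3)·(3)) = 1.333333
ρ = √|1.333333| = √1.333333 = 1.1547
ρ > 1, so Jacobi diverges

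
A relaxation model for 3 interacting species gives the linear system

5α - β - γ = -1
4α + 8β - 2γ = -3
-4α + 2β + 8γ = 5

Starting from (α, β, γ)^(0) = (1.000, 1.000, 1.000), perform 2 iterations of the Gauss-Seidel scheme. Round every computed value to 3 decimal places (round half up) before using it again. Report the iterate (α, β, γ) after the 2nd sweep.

(-0.089, -0.135, 0.614)

Iteration 1:
  α = (-1 - (-1)·1.000 - (-1)·1.000) / (5) = 0.200
  β = (-3 - (4)·0.200 - (-2)·1.000) / (8) = -0.225
  γ = (5 - (-4)·0.200 - (2)·-0.225) / (8) = 0.781
Iteration 2:
  α = (-1 - (-1)·-0.225 - (-1)·0.781) / (5) = -0.089
  β = (-3 - (4)·-0.089 - (-2)·0.781) / (8) = -0.135
  γ = (5 - (-4)·-0.089 - (2)·-0.135) / (8) = 0.614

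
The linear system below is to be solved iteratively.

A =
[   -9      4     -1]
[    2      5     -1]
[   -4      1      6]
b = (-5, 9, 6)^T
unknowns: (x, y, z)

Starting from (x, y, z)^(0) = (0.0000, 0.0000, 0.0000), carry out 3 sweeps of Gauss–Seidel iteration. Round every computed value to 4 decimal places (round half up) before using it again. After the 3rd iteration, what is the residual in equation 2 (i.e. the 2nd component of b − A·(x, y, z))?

-0.0474

Iteration 1:
  x = (-5 - (4)·0.0000 - (-1)·0.0000) / (-9) = 0.5556
  y = (9 - (2)·0.5556 - (-1)·0.0000) / (5) = 1.5778
  z = (6 - (-4)·0.5556 - (1)·1.5778) / (6) = 1.1074
Iteration 2:
  x = (-5 - (4)·1.5778 - (-1)·1.1074) / (-9) = 1.1338
  y = (9 - (2)·1.1338 - (-1)·1.1074) / (5) = 1.5680
  z = (6 - (-4)·1.1338 - (1)·1.5680) / (6) = 1.4945
Iteration 3:
  x = (-5 - (4)·1.5680 - (-1)·1.4945) / (-9) = 1.0864
  y = (9 - (2)·1.0864 - (-1)·1.4945) / (5) = 1.6643
  z = (6 - (-4)·1.0864 - (1)·1.6643) / (6) = 1.4469
Residual b − A·x = (-0.4327, -0.0474, -0.0001)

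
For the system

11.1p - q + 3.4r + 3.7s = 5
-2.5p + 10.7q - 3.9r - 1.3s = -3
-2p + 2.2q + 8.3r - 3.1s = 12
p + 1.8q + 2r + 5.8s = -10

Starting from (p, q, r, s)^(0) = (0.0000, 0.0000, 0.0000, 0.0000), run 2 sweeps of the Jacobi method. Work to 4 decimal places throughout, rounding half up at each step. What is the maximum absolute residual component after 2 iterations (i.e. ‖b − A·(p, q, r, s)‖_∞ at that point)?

3.8009

Iteration 1:
  p = (5 - (-1)·0.0000 - (3.4)·0.0000 - (3.7)·0.0000) / (11.1) = 0.4505
  q = (-3 - (-2.5)·0.0000 - (-3.9)·0.0000 - (-1.3)·0.0000) / (10.7) = -0.2804
  r = (12 - (-2)·0.0000 - (2.2)·0.0000 - (-3.1)·0.0000) / (8.3) = 1.4458
  s = (-10 - (1)·0.0000 - (1.8)·0.0000 - (2)·0.0000) / (5.8) = -1.7241
Iteration 2:
  p = (5 - (-1)·-0.2804 - (3.4)·1.4458 - (3.7)·-1.7241) / (11.1) = 0.5570
  q = (-3 - (-2.5)·0.4505 - (-3.9)·1.4458 - (-1.3)·-1.7241) / (10.7) = 0.1424
  r = (12 - (-2)·0.4505 - (2.2)·-0.2804 - (-3.1)·-1.7241) / (8.3) = 0.9847
  s = (-10 - (1)·0.4505 - (1.8)·-0.2804 - (2)·1.4458) / (5.8) = -2.2133
Residual b − A·x = (3.8009, -2.1681, -2.2335, 0.0544); ∞-norm = 3.8009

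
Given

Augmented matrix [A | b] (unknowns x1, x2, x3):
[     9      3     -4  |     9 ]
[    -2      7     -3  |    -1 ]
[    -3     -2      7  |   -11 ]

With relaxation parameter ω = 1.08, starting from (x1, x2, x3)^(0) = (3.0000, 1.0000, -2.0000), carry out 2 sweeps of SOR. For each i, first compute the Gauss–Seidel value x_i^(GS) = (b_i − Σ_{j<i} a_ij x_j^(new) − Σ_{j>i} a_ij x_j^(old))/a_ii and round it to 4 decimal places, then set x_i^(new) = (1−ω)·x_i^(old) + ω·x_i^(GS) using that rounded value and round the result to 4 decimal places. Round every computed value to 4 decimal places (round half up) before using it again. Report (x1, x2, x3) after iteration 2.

Iteration 1:
  x1: GS value = (9 - (3)·1.0000 - (-4)·-2.0000) / (9) = -0.2222;  x1 ← (1−ω)·3.0000 + ω·-0.2222 = -0.4800
  x2: GS value = (-1 - (-2)·-0.4800 - (-3)·-2.0000) / (7) = -1.1371;  x2 ← (1−ω)·1.0000 + ω·-1.1371 = -1.3081
  x3: GS value = (-11 - (-3)·-0.4800 - (-2)·-1.3081) / (7) = -2.1509;  x3 ← (1−ω)·-2.0000 + ω·-2.1509 = -2.1630
Iteration 2:
  x1: GS value = (9 - (3)·-1.3081 - (-4)·-2.1630) / (9) = 0.4747;  x1 ← (1−ω)·-0.4800 + ω·0.4747 = 0.5511
  x2: GS value = (-1 - (-2)·0.5511 - (-3)·-2.1630) / (7) = -0.9124;  x2 ← (1−ω)·-1.3081 + ω·-0.9124 = -0.8807
  x3: GS value = (-11 - (-3)·0.5511 - (-2)·-0.8807) / (7) = -1.5869;  x3 ← (1−ω)·-2.1630 + ω·-1.5869 = -1.5408

(0.5511, -0.8807, -1.5408)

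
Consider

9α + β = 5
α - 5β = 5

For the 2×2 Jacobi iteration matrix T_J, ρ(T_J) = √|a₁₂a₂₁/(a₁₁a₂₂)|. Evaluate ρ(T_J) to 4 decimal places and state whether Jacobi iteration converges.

0.1491

a₁₂a₂₁/(a₁₁a₂₂) = (1)·(1) / ((9)·(-5)) = -0.022222
ρ = √|-0.022222| = √0.022222 = 0.1491
ρ < 1, so Jacobi converges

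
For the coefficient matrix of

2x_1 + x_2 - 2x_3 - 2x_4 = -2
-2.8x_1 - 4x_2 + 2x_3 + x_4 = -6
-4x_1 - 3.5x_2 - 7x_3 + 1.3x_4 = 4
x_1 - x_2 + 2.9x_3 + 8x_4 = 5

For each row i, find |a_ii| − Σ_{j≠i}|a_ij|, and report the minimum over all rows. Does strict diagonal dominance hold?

-3

row 1: |2| − (1+2+2) = -3
row 2: |-4| − (2.8+2+1) = -1.8
row 3: |-7| − (4+3.5+1.3) = -1.8
row 4: |8| − (1+1+2.9) = 3.1
minimum over rows = -3 → not strictly diagonally dominant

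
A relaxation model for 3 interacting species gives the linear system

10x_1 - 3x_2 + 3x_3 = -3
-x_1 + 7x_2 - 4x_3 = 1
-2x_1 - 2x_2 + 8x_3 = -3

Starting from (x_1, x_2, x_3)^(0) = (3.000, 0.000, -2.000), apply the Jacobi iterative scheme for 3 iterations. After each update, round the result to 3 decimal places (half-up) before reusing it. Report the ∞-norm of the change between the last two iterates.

Iteration 1:
  x_1 = (-3 - (-3)·0.000 - (3)·-2.000) / (10) = 0.300
  x_2 = (1 - (-1)·3.000 - (-4)·-2.000) / (7) = -0.571
  x_3 = (-3 - (-2)·3.000 - (-2)·0.000) / (8) = 0.375
Iteration 2:
  x_1 = (-3 - (-3)·-0.571 - (3)·0.375) / (10) = -0.584
  x_2 = (1 - (-1)·0.300 - (-4)·0.375) / (7) = 0.400
  x_3 = (-3 - (-2)·0.300 - (-2)·-0.571) / (8) = -0.443
Iteration 3:
  x_1 = (-3 - (-3)·0.400 - (3)·-0.443) / (10) = -0.047
  x_2 = (1 - (-1)·-0.584 - (-4)·-0.443) / (7) = -0.194
  x_3 = (-3 - (-2)·-0.584 - (-2)·0.400) / (8) = -0.421
Change: (0.537, -0.594, 0.022) → max |·| = 0.594

0.594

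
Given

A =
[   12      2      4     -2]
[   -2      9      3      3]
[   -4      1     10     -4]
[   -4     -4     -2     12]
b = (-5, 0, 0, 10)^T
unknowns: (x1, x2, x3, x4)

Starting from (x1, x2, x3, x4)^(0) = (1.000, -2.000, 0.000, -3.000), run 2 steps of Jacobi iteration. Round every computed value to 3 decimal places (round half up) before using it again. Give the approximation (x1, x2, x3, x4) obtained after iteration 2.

(-0.337, -0.096, -0.155, 0.946)

Iteration 1:
  x1 = (-5 - (2)·-2.000 - (4)·0.000 - (-2)·-3.000) / (12) = -0.583
  x2 = (0 - (-2)·1.000 - (3)·0.000 - (3)·-3.000) / (9) = 1.222
  x3 = (0 - (-4)·1.000 - (1)·-2.000 - (-4)·-3.000) / (10) = -0.600
  x4 = (10 - (-4)·1.000 - (-4)·-2.000 - (-2)·0.000) / (12) = 0.500
Iteration 2:
  x1 = (-5 - (2)·1.222 - (4)·-0.600 - (-2)·0.500) / (12) = -0.337
  x2 = (0 - (-2)·-0.583 - (3)·-0.600 - (3)·0.500) / (9) = -0.096
  x3 = (0 - (-4)·-0.583 - (1)·1.222 - (-4)·0.500) / (10) = -0.155
  x4 = (10 - (-4)·-0.583 - (-4)·1.222 - (-2)·-0.600) / (12) = 0.946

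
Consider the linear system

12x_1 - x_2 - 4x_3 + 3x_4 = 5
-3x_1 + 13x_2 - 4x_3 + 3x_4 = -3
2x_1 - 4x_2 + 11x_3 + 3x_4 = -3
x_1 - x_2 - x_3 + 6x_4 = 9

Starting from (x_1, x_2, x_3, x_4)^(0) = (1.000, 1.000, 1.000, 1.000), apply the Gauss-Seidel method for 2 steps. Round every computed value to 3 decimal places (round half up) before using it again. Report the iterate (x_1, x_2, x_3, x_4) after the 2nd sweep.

(-0.127, -0.760, -0.878, 1.248)

Iteration 1:
  x_1 = (5 - (-1)·1.000 - (-4)·1.000 - (3)·1.000) / (12) = 0.583
  x_2 = (-3 - (-3)·0.583 - (-4)·1.000 - (3)·1.000) / (13) = -0.019
  x_3 = (-3 - (2)·0.583 - (-4)·-0.019 - (3)·1.000) / (11) = -0.658
  x_4 = (9 - (1)·0.583 - (-1)·-0.019 - (-1)·-0.658) / (6) = 1.290
Iteration 2:
  x_1 = (5 - (-1)·-0.019 - (-4)·-0.658 - (3)·1.290) / (12) = -0.127
  x_2 = (-3 - (-3)·-0.127 - (-4)·-0.658 - (3)·1.290) / (13) = -0.760
  x_3 = (-3 - (2)·-0.127 - (-4)·-0.760 - (3)·1.290) / (11) = -0.878
  x_4 = (9 - (1)·-0.127 - (-1)·-0.760 - (-1)·-0.878) / (6) = 1.248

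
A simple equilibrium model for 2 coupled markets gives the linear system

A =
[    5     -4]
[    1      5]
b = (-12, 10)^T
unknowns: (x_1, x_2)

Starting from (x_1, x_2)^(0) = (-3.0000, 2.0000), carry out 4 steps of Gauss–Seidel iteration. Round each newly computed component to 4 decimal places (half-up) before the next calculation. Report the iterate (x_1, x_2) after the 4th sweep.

(-0.6892, 2.1378)

Iteration 1:
  x_1 = (-12 - (-4)·2.0000) / (5) = -0.8000
  x_2 = (10 - (1)·-0.8000) / (5) = 2.1600
Iteration 2:
  x_1 = (-12 - (-4)·2.1600) / (5) = -0.6720
  x_2 = (10 - (1)·-0.6720) / (5) = 2.1344
Iteration 3:
  x_1 = (-12 - (-4)·2.1344) / (5) = -0.6925
  x_2 = (10 - (1)·-0.6925) / (5) = 2.1385
Iteration 4:
  x_1 = (-12 - (-4)·2.1385) / (5) = -0.6892
  x_2 = (10 - (1)·-0.6892) / (5) = 2.1378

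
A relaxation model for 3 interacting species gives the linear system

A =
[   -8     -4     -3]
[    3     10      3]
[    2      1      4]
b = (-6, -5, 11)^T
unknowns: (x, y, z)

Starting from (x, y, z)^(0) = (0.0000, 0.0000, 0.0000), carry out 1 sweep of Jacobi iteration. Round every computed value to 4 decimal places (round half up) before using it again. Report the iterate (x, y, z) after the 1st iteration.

Iteration 1:
  x = (-6 - (-4)·0.0000 - (-3)·0.0000) / (-8) = 0.7500
  y = (-5 - (3)·0.0000 - (3)·0.0000) / (10) = -0.5000
  z = (11 - (2)·0.0000 - (1)·0.0000) / (4) = 2.7500

(0.7500, -0.5000, 2.7500)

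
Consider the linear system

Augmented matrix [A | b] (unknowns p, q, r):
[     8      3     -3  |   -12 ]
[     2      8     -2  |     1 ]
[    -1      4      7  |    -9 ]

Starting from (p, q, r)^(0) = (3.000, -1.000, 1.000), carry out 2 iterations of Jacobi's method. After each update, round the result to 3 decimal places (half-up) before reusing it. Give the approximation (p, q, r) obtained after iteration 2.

(-1.467, 0.241, -1.179)

Iteration 1:
  p = (-12 - (3)·-1.000 - (-3)·1.000) / (8) = -0.750
  q = (1 - (2)·3.000 - (-2)·1.000) / (8) = -0.375
  r = (-9 - (-1)·3.000 - (4)·-1.000) / (7) = -0.286
Iteration 2:
  p = (-12 - (3)·-0.375 - (-3)·-0.286) / (8) = -1.467
  q = (1 - (2)·-0.750 - (-2)·-0.286) / (8) = 0.241
  r = (-9 - (-1)·-0.750 - (4)·-0.375) / (7) = -1.179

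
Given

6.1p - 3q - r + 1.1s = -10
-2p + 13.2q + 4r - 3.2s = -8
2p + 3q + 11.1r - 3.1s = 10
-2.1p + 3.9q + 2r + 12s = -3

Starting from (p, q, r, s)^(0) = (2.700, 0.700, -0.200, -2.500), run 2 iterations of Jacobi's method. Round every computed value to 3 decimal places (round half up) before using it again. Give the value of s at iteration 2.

-0.083

Iteration 1:
  p = (-10 - (-3)·0.700 - (-1)·-0.200 - (1.1)·-2.500) / (6.1) = -0.877
  q = (-8 - (-2)·2.700 - (4)·-0.200 - (-3.2)·-2.500) / (13.2) = -0.742
  r = (10 - (2)·2.700 - (3)·0.700 - (-3.1)·-2.500) / (11.1) = -0.473
  s = (-3 - (-2.1)·2.700 - (3.9)·0.700 - (2)·-0.200) / (12) = 0.028
Iteration 2:
  p = (-10 - (-3)·-0.742 - (-1)·-0.473 - (1.1)·0.028) / (6.1) = -2.087
  q = (-8 - (-2)·-0.877 - (4)·-0.473 - (-3.2)·0.028) / (13.2) = -0.589
  r = (10 - (2)·-0.877 - (3)·-0.742 - (-3.1)·0.028) / (11.1) = 1.267
  s = (-3 - (-2.1)·-0.877 - (3.9)·-0.742 - (2)·-0.473) / (12) = -0.083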